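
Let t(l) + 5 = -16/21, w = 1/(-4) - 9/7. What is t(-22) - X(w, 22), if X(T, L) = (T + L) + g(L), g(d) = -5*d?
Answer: 7037/84 ≈ 83.774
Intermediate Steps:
w = -43/28 (w = 1*(-1/4) - 9*1/7 = -1/4 - 9/7 = -43/28 ≈ -1.5357)
t(l) = -121/21 (t(l) = -5 - 16/21 = -121/21)
X(T, L) = T - 4*L (X(T, L) = (T + L) - 5*L = (L + T) - 5*L = T - 4*L)
t(-22) - X(w, 22) = -121/21 - (-43/28 - 4*22) = -121/21 - (-43/28 - 88) = -121/21 - 1*(-2507/28) = -121/21 + 2507/28 = 7037/84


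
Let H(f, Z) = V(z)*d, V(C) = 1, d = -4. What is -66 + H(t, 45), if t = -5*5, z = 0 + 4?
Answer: -70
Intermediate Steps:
z = 4
t = -25
H(f, Z) = -4 (H(f, Z) = 1*(-4) = -4)
-66 + H(t, 45) = -66 - 4 = -70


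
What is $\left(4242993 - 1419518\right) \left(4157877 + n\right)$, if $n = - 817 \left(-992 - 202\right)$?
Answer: $14493955978125$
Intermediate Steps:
$n = 975498$ ($n = \left(-817\right) \left(-1194\right) = 975498$)
$\left(4242993 - 1419518\right) \left(4157877 + n\right) = \left(4242993 - 1419518\right) \left(4157877 + 975498\right) = 2823475 \cdot 5133375 = 14493955978125$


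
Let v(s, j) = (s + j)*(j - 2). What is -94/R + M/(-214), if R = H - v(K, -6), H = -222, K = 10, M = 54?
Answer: 2464/10165 ≈ 0.24240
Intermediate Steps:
v(s, j) = (-2 + j)*(j + s) (v(s, j) = (j + s)*(-2 + j) = (-2 + j)*(j + s))
R = -190 (R = -222 - ((-6)² - 2*(-6) - 2*10 - 6*10) = -222 - (36 + 12 - 20 - 60) = -222 - 1*(-32) = -222 + 32 = -190)
-94/R + M/(-214) = -94/(-190) + 54/(-214) = -94*(-1/190) + 54*(-1/214) = 47/95 - 27/107 = 2464/10165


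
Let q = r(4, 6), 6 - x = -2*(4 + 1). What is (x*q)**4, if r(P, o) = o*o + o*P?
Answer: 849346560000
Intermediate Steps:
r(P, o) = o**2 + P*o
x = 16 (x = 6 - (-2)*(4 + 1) = 6 - (-2)*5 = 6 - 1*(-10) = 6 + 10 = 16)
q = 60 (q = 6*(4 + 6) = 6*10 = 60)
(x*q)**4 = (16*60)**4 = 960**4 = 849346560000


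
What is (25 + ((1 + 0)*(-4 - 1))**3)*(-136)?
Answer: 13600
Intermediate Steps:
(25 + ((1 + 0)*(-4 - 1))**3)*(-136) = (25 + (1*(-5))**3)*(-136) = (25 + (-5)**3)*(-136) = (25 - 125)*(-136) = -100*(-136) = 13600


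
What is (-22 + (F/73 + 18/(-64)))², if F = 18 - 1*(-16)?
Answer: 2597023521/5456896 ≈ 475.92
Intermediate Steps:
F = 34 (F = 18 + 16 = 34)
(-22 + (F/73 + 18/(-64)))² = (-22 + (34/73 + 18/(-64)))² = (-22 + (34*(1/73) + 18*(-1/64)))² = (-22 + (34/73 - 9/32))² = (-22 + 431/2336)² = (-50961/2336)² = 2597023521/5456896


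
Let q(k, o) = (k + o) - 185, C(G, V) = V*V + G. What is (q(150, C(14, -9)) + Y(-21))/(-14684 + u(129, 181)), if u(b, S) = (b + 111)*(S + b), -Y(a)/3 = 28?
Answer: -6/14929 ≈ -0.00040190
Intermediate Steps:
Y(a) = -84 (Y(a) = -3*28 = -84)
C(G, V) = G + V**2 (C(G, V) = V**2 + G = G + V**2)
q(k, o) = -185 + k + o
u(b, S) = (111 + b)*(S + b)
(q(150, C(14, -9)) + Y(-21))/(-14684 + u(129, 181)) = ((-185 + 150 + (14 + (-9)**2)) - 84)/(-14684 + (129**2 + 111*181 + 111*129 + 181*129)) = ((-185 + 150 + (14 + 81)) - 84)/(-14684 + (16641 + 20091 + 14319 + 23349)) = ((-185 + 150 + 95) - 84)/(-14684 + 74400) = (60 - 84)/59716 = -24*1/59716 = -6/14929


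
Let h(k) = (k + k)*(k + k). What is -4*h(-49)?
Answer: -38416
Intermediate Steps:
h(k) = 4*k² (h(k) = (2*k)*(2*k) = 4*k²)
-4*h(-49) = -16*(-49)² = -16*2401 = -4*9604 = -38416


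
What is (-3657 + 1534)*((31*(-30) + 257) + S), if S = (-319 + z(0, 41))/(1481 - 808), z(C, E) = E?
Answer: 962158461/673 ≈ 1.4297e+6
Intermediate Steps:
S = -278/673 (S = (-319 + 41)/(1481 - 808) = -278/673 ≈ -0.41308)
(-3657 + 1534)*((31*(-30) + 257) + S) = (-3657 + 1534)*((31*(-30) + 257) - 278/673) = -2123*((-930 + 257) - 278/673) = -2123*(-673 - 278/673) = -2123*(-453207/673) = 962158461/673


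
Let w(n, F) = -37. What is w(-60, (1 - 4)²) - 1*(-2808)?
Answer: 2771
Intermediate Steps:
w(-60, (1 - 4)²) - 1*(-2808) = -37 - 1*(-2808) = -37 + 2808 = 2771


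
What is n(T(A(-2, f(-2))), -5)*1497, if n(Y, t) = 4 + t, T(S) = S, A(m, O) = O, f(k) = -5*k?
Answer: -1497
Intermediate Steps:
n(T(A(-2, f(-2))), -5)*1497 = (4 - 5)*1497 = -1*1497 = -1497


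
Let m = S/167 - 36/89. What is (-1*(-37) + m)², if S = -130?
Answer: 283395457801/220908769 ≈ 1282.9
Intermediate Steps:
m = -17582/14863 (m = -130/167 - 36/89 = -17582/14863 ≈ -1.1829)
(-1*(-37) + m)² = (-1*(-37) - 17582/14863)² = (37 - 17582/14863)² = (532349/14863)² = 283395457801/220908769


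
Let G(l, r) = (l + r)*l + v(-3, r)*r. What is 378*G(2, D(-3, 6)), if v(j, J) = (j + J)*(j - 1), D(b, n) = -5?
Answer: -62748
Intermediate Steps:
v(j, J) = (-1 + j)*(J + j) (v(j, J) = (J + j)*(-1 + j) = (-1 + j)*(J + j))
G(l, r) = l*(l + r) + r*(12 - 4*r) (G(l, r) = (l + r)*l + ((-3)² - r - 1*(-3) + r*(-3))*r = l*(l + r) + (9 - r + 3 - 3*r)*r = l*(l + r) + (12 - 4*r)*r = l*(l + r) + r*(12 - 4*r))
378*G(2, D(-3, 6)) = 378*(2² + 2*(-5) + 4*(-5)*(3 - 1*(-5))) = 378*(4 - 10 + 4*(-5)*(3 + 5)) = 378*(4 - 10 + 4*(-5)*8) = 378*(4 - 10 - 160) = 378*(-166) = -62748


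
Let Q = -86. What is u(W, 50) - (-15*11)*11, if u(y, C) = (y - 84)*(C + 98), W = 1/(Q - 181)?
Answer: -2834887/267 ≈ -10618.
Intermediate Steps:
W = -1/267 (W = 1/(-86 - 181) = 1/(-267) = -1/267 ≈ -0.0037453)
u(y, C) = (-84 + y)*(98 + C)
u(W, 50) - (-15*11)*11 = (-8232 - 84*50 + 98*(-1/267) + 50*(-1/267)) - (-15*11)*11 = (-8232 - 4200 - 98/267 - 50/267) - (-165)*11 = -3319492/267 - 1*(-1815) = -3319492/267 + 1815 = -2834887/267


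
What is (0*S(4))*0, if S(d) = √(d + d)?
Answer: 0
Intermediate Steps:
S(d) = √2*√d (S(d) = √(2*d) = √2*√d)
(0*S(4))*0 = (0*(√2*√4))*0 = (0*(√2*2))*0 = (0*(2*√2))*0 = 0*0 = 0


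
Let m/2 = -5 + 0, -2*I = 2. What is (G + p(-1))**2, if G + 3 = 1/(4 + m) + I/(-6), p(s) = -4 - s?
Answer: 36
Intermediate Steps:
I = -1 (I = -1/2*2 = -1)
m = -10 (m = 2*(-5 + 0) = 2*(-5) = -10)
G = -3 (G = -3 + (1/(4 - 10) - 1/(-6)) = -3 + (1/(-6) - 1*(-1/6)) = -3 + (1*(-1/6) + 1/6) = -3 + (-1/6 + 1/6) = -3 + 0 = -3)
(G + p(-1))**2 = (-3 + (-4 - 1*(-1)))**2 = (-3 + (-4 + 1))**2 = (-3 - 3)**2 = (-6)**2 = 36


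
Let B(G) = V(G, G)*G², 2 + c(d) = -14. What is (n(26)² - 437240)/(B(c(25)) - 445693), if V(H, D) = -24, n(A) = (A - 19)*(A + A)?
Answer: 304744/451837 ≈ 0.67446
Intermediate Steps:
c(d) = -16 (c(d) = -2 - 14 = -16)
n(A) = 2*A*(-19 + A) (n(A) = (-19 + A)*(2*A) = 2*A*(-19 + A))
B(G) = -24*G²
(n(26)² - 437240)/(B(c(25)) - 445693) = ((2*26*(-19 + 26))² - 437240)/(-24*(-16)² - 445693) = ((2*26*7)² - 437240)/(-24*256 - 445693) = (364² - 437240)/(-6144 - 445693) = (132496 - 437240)/(-451837) = -304744*(-1/451837) = 304744/451837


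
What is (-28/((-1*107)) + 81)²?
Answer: 75603025/11449 ≈ 6603.5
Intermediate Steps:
(-28/((-1*107)) + 81)² = (-28/(-107) + 81)² = (-28*(-1/107) + 81)² = (28/107 + 81)² = (8695/107)² = 75603025/11449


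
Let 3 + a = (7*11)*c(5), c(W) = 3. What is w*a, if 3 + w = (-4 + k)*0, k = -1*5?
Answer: -684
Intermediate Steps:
k = -5
w = -3 (w = -3 + (-4 - 5)*0 = -3 - 9*0 = -3 + 0 = -3)
a = 228 (a = -3 + (7*11)*3 = -3 + 77*3 = -3 + 231 = 228)
w*a = -3*228 = -684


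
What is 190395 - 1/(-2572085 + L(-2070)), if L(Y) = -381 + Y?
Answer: 490178781721/2574536 ≈ 1.9040e+5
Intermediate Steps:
190395 - 1/(-2572085 + L(-2070)) = 190395 - 1/(-2572085 + (-381 - 2070)) = 190395 - 1/(-2572085 - 2451) = 190395 - 1/(-2574536) = 190395 - 1*(-1/2574536) = 190395 + 1/2574536 = 490178781721/2574536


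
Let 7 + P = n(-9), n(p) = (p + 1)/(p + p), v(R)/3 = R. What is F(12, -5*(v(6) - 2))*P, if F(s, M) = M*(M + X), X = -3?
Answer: -391760/9 ≈ -43529.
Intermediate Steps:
v(R) = 3*R
F(s, M) = M*(-3 + M) (F(s, M) = M*(M - 3) = M*(-3 + M))
n(p) = (1 + p)/(2*p) (n(p) = (1 + p)/((2*p)) = (1 + p)*(1/(2*p)) = (1 + p)/(2*p))
P = -59/9 (P = -7 + (½)*(1 - 9)/(-9) = -7 + (½)*(-⅑)*(-8) = -7 + 4/9 = -59/9 ≈ -6.5556)
F(12, -5*(v(6) - 2))*P = ((-5*(3*6 - 2))*(-3 - 5*(3*6 - 2)))*(-59/9) = ((-5*(18 - 2))*(-3 - 5*(18 - 2)))*(-59/9) = ((-5*16)*(-3 - 5*16))*(-59/9) = -80*(-3 - 80)*(-59/9) = -80*(-83)*(-59/9) = 6640*(-59/9) = -391760/9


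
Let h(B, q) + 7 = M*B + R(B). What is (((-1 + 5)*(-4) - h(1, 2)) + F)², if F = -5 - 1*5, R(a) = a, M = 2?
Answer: 484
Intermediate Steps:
h(B, q) = -7 + 3*B (h(B, q) = -7 + (2*B + B) = -7 + 3*B)
F = -10 (F = -5 - 5 = -10)
(((-1 + 5)*(-4) - h(1, 2)) + F)² = (((-1 + 5)*(-4) - (-7 + 3*1)) - 10)² = ((4*(-4) - (-7 + 3)) - 10)² = ((-16 - 1*(-4)) - 10)² = ((-16 + 4) - 10)² = (-12 - 10)² = (-22)² = 484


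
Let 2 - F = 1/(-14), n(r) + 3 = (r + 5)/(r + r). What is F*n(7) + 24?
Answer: 1917/98 ≈ 19.561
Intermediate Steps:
n(r) = -3 + (5 + r)/(2*r) (n(r) = -3 + (r + 5)/(r + r) = -3 + (5 + r)/((2*r)) = -3 + (5 + r)*(1/(2*r)) = -3 + (5 + r)/(2*r))
F = 29/14 (F = 2 - 1/(-14) = 2 - 1*(-1/14) = 2 + 1/14 = 29/14 ≈ 2.0714)
F*n(7) + 24 = 29*((5/2)*(1 - 1*7)/7)/14 + 24 = 29*((5/2)*(⅐)*(1 - 7))/14 + 24 = 29*((5/2)*(⅐)*(-6))/14 + 24 = (29/14)*(-15/7) + 24 = -435/98 + 24 = 1917/98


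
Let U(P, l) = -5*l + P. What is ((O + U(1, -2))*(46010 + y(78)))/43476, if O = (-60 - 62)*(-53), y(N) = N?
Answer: 24875998/3623 ≈ 6866.1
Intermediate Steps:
U(P, l) = P - 5*l
O = 6466 (O = -122*(-53) = 6466)
((O + U(1, -2))*(46010 + y(78)))/43476 = ((6466 + (1 - 5*(-2)))*(46010 + 78))/43476 = ((6466 + (1 + 10))*46088)*(1/43476) = ((6466 + 11)*46088)*(1/43476) = (6477*46088)*(1/43476) = 298511976*(1/43476) = 24875998/3623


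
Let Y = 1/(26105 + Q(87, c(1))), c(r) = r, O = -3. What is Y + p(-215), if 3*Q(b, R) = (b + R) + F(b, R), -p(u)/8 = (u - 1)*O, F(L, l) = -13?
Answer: -135457919/26130 ≈ -5184.0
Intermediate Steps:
p(u) = -24 + 24*u (p(u) = -8*(u - 1)*(-3) = -8*(-1 + u)*(-3) = -8*(3 - 3*u) = -24 + 24*u)
Q(b, R) = -13/3 + R/3 + b/3 (Q(b, R) = ((b + R) - 13)/3 = ((R + b) - 13)/3 = (-13 + R + b)/3 = -13/3 + R/3 + b/3)
Y = 1/26130 (Y = 1/(26105 + (-13/3 + (⅓)*1 + (⅓)*87)) = 1/(26105 + (-13/3 + ⅓ + 29)) = 1/(26105 + 25) = 1/26130 ≈ 3.8270e-5)
Y + p(-215) = 1/26130 + (-24 + 24*(-215)) = 1/26130 + (-24 - 5160) = 1/26130 - 5184 = -135457919/26130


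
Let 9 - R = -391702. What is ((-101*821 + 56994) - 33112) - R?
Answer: -450750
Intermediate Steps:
R = 391711 (R = 9 - 1*(-391702) = 9 + 391702 = 391711)
((-101*821 + 56994) - 33112) - R = ((-101*821 + 56994) - 33112) - 1*391711 = ((-82921 + 56994) - 33112) - 391711 = (-25927 - 33112) - 391711 = -59039 - 391711 = -450750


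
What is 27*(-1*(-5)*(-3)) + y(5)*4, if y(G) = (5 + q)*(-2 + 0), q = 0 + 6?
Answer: -493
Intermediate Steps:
q = 6
y(G) = -22 (y(G) = (5 + 6)*(-2 + 0) = 11*(-2) = -22)
27*(-1*(-5)*(-3)) + y(5)*4 = 27*(-1*(-5)*(-3)) - 22*4 = 27*(5*(-3)) - 88 = 27*(-15) - 88 = -405 - 88 = -493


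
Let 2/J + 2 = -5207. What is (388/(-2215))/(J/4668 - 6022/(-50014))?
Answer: -117963738801096/81084790422685 ≈ -1.4548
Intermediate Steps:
J = -2/5209 (J = 2/(-2 - 5207) = 2/(-5209) = 2*(-1/5209) = -2/5209 ≈ -0.00038395)
(388/(-2215))/(J/4668 - 6022/(-50014)) = (388/(-2215))/(-2/5209/4668 - 6022/(-50014)) = (388*(-1/2215))/(-2/5209*1/4668 - 6022*(-1/50014)) = -388/(2215*(-1/12157806 + 3011/25007)) = -388/(2215*36607128859/304030254642) = -388/2215*304030254642/36607128859 = -117963738801096/81084790422685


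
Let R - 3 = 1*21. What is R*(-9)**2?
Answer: 1944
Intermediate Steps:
R = 24 (R = 3 + 1*21 = 3 + 21 = 24)
R*(-9)**2 = 24*(-9)**2 = 24*81 = 1944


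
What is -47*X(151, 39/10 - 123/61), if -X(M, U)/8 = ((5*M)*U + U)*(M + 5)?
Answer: 25475591232/305 ≈ 8.3527e+7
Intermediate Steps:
X(M, U) = -8*(5 + M)*(U + 5*M*U) (X(M, U) = -8*((5*M)*U + U)*(M + 5) = -8*(5*M*U + U)*(5 + M) = -8*(U + 5*M*U)*(5 + M) = -8*(5 + M)*(U + 5*M*U))
-47*X(151, 39/10 - 123/61) = -(-376)*(39/10 - 123/61)*(5 + 5*151² + 26*151) = -(-376)*(39*(⅒) - 123*1/61)*(5 + 5*22801 + 3926) = -(-376)*(39/10 - 123/61)*(5 + 114005 + 3926) = -(-376)*1149*117936/610 = -47*(-542033856/305) = 25475591232/305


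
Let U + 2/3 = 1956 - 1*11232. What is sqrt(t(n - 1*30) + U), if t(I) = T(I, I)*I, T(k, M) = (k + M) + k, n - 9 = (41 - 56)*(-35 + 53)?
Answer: sqrt(2202897)/3 ≈ 494.74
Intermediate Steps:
n = -261 (n = 9 + (41 - 56)*(-35 + 53) = 9 - 15*18 = 9 - 270 = -261)
T(k, M) = M + 2*k (T(k, M) = (M + k) + k = M + 2*k)
t(I) = 3*I**2 (t(I) = (I + 2*I)*I = (3*I)*I = 3*I**2)
U = -27830/3 (U = -2/3 + (1956 - 1*11232) = -2/3 + (1956 - 11232) = -2/3 - 9276 = -27830/3 ≈ -9276.7)
sqrt(t(n - 1*30) + U) = sqrt(3*(-261 - 1*30)**2 - 27830/3) = sqrt(3*(-261 - 30)**2 - 27830/3) = sqrt(3*(-291)**2 - 27830/3) = sqrt(3*84681 - 27830/3) = sqrt(254043 - 27830/3) = sqrt(734299/3) = sqrt(2202897)/3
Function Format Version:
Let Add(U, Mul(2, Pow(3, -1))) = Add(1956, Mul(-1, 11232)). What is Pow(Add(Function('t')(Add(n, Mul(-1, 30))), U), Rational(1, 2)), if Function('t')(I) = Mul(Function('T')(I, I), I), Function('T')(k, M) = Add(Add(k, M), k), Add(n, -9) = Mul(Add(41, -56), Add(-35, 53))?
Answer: Mul(Rational(1, 3), Pow(2202897, Rational(1, 2))) ≈ 494.74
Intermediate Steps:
n = -261 (n = Add(9, Mul(Add(41, -56), Add(-35, 53))) = Add(9, Mul(-15, 18)) = Add(9, -270) = -261)
Function('T')(k, M) = Add(M, Mul(2, k)) (Function('T')(k, M) = Add(Add(M, k), k) = Add(M, Mul(2, k)))
Function('t')(I) = Mul(3, Pow(I, 2)) (Function('t')(I) = Mul(Add(I, Mul(2, I)), I) = Mul(Mul(3, I), I) = Mul(3, Pow(I, 2)))
U = Rational(-27830, 3) (U = Add(Rational(-2, 3), Add(1956, Mul(-1, 11232))) = Add(Rational(-2, 3), Add(1956, -11232)) = Add(Rational(-2, 3), -9276) = Rational(-27830, 3) ≈ -9276.7)
Pow(Add(Function('t')(Add(n, Mul(-1, 30))), U), Rational(1, 2)) = Pow(Add(Mul(3, Pow(Add(-261, Mul(-1, 30)), 2)), Rational(-27830, 3)), Rational(1, 2)) = Pow(Add(Mul(3, Pow(Add(-261, -30), 2)), Rational(-27830, 3)), Rational(1, 2)) = Pow(Add(Mul(3, Pow(-291, 2)), Rational(-27830, 3)), Rational(1, 2)) = Pow(Add(Mul(3, 84681), Rational(-27830, 3)), Rational(1, 2)) = Pow(Add(254043, Rational(-27830, 3)), Rational(1, 2)) = Pow(Rational(734299, 3), Rational(1, 2)) = Mul(Rational(1, 3), Pow(2202897, Rational(1, 2)))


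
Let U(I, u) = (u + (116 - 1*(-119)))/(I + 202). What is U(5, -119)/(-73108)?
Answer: -29/3783339 ≈ -7.6652e-6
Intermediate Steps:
U(I, u) = (235 + u)/(202 + I) (U(I, u) = (u + (116 + 119))/(202 + I) = (u + 235)/(202 + I) = (235 + u)/(202 + I))
U(5, -119)/(-73108) = ((235 - 119)/(202 + 5))/(-73108) = (116/207)*(-1/73108) = -29/3783339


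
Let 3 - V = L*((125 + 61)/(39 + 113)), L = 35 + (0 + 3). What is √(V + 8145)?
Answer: √32406/2 ≈ 90.008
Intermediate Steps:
L = 38 (L = 35 + 3 = 38)
V = -87/2 (V = 3 - 38*(125 + 61)/(39 + 113) = 3 - 38*186/152 = 3 - 38*186*(1/152) = 3 - 38*93/76 = 3 - 1*93/2 = 3 - 93/2 = -87/2 ≈ -43.500)
√(V + 8145) = √(-87/2 + 8145) = √(16203/2) = √32406/2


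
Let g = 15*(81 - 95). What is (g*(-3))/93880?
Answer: 63/9388 ≈ 0.0067107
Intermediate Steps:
g = -210 (g = 15*(-14) = -210)
(g*(-3))/93880 = -210*(-3)/93880 = 630*(1/93880) = 63/9388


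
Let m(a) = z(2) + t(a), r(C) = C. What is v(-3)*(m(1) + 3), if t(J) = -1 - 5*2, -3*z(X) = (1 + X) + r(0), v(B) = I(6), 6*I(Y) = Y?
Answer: -9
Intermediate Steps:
I(Y) = Y/6
v(B) = 1 (v(B) = (⅙)*6 = 1)
z(X) = -⅓ - X/3 (z(X) = -((1 + X) + 0)/3 = -(1 + X)/3 = -⅓ - X/3)
t(J) = -11 (t(J) = -1 - 10 = -11)
m(a) = -12 (m(a) = (-⅓ - ⅓*2) - 11 = (-⅓ - ⅔) - 11 = -1 - 11 = -12)
v(-3)*(m(1) + 3) = 1*(-12 + 3) = 1*(-9) = -9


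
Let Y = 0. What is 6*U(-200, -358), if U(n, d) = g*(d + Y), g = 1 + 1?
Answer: -4296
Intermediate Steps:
g = 2
U(n, d) = 2*d (U(n, d) = 2*(d + 0) = 2*d)
6*U(-200, -358) = 6*(2*(-358)) = 6*(-716) = -4296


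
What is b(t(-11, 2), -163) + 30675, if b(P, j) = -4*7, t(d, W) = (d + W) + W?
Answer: 30647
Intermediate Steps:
t(d, W) = d + 2*W (t(d, W) = (W + d) + W = d + 2*W)
b(P, j) = -28
b(t(-11, 2), -163) + 30675 = -28 + 30675 = 30647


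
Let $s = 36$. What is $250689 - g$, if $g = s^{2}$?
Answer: $249393$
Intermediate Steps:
$g = 1296$ ($g = 36^{2} = 1296$)
$250689 - g = 250689 - 1296 = 249393$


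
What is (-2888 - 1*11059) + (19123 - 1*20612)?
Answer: -15436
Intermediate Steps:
(-2888 - 1*11059) + (19123 - 1*20612) = (-2888 - 11059) + (19123 - 20612) = -13947 - 1489 = -15436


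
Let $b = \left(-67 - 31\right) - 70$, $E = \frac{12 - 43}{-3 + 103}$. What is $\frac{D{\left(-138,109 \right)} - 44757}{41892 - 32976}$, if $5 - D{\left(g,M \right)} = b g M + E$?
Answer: $- \frac{85726923}{297200} \approx -288.45$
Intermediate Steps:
$E = - \frac{31}{100} \approx -0.31$
$b = -168$ ($b = -98 - 70 = -168$)
$D{\left(g,M \right)} = \frac{531}{100} + 168 M g$ ($D{\left(g,M \right)} = 5 - \left(- 168 g M - \frac{31}{100}\right) = 5 - \left(- 168 M g - \frac{31}{100}\right) = 5 - \left(- \frac{31}{100} - 168 M g\right) = 5 + \left(\frac{31}{100} + 168 M g\right) = \frac{531}{100} + 168 M g$)
$\frac{D{\left(-138,109 \right)} - 44757}{41892 - 32976} = \frac{\left(\frac{531}{100} + 168 \cdot 109 \left(-138\right)\right) - 44757}{41892 - 32976} = \frac{\left(\frac{531}{100} - 2527056\right) - 44757}{8916} = \left(- \frac{252705069}{100} - 44757\right) \frac{1}{8916} = \left(- \frac{257180769}{100}\right) \frac{1}{8916} = - \frac{85726923}{297200}$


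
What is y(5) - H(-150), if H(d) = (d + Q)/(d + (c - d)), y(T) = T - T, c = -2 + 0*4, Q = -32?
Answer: -91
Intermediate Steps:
c = -2 (c = -2 + 0 = -2)
y(T) = 0
H(d) = 16 - d/2 (H(d) = (d - 32)/(d + (-2 - d)) = (-32 + d)/(-2) = (-32 + d)*(-½) = 16 - d/2)
y(5) - H(-150) = 0 - (16 - ½*(-150)) = 0 - (16 + 75) = 0 - 1*91 = 0 - 91 = -91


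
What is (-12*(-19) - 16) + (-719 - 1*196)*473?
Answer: -432583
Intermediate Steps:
(-12*(-19) - 16) + (-719 - 1*196)*473 = (228 - 16) + (-719 - 196)*473 = 212 - 915*473 = 212 - 432795 = -432583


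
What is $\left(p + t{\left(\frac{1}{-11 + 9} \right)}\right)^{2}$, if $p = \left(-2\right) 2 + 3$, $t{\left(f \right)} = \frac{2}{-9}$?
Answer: $\frac{121}{81} \approx 1.4938$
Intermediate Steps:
$t{\left(f \right)} = - \frac{2}{9}$ ($t{\left(f \right)} = 2 \left(- \frac{1}{9}\right) = - \frac{2}{9}$)
$p = -1$ ($p = -4 + 3 = -1$)
$\left(p + t{\left(\frac{1}{-11 + 9} \right)}\right)^{2} = \left(-1 - \frac{2}{9}\right)^{2} = \left(- \frac{11}{9}\right)^{2} = \frac{121}{81}$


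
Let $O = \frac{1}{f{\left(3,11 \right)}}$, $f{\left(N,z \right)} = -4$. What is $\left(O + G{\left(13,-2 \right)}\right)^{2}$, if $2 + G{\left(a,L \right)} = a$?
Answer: $\frac{1849}{16} \approx 115.56$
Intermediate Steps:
$G{\left(a,L \right)} = -2 + a$
$O = - \frac{1}{4}$ ($O = \frac{1}{-4} = - \frac{1}{4} \approx -0.25$)
$\left(O + G{\left(13,-2 \right)}\right)^{2} = \left(- \frac{1}{4} + \left(-2 + 13\right)\right)^{2} = \left(- \frac{1}{4} + 11\right)^{2} = \left(\frac{43}{4}\right)^{2} = \frac{1849}{16}$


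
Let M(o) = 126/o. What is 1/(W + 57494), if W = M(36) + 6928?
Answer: 2/128851 ≈ 1.5522e-5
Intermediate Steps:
W = 13863/2 (W = 126/36 + 6928 = 126*(1/36) + 6928 = 7/2 + 6928 = 13863/2 ≈ 6931.5)
1/(W + 57494) = 1/(13863/2 + 57494) = 1/(128851/2) = 2/128851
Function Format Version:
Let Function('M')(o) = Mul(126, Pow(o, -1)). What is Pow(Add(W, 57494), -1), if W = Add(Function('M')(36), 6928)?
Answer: Rational(2, 128851) ≈ 1.5522e-5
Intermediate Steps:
W = Rational(13863, 2) (W = Add(Mul(126, Pow(36, -1)), 6928) = Add(Mul(126, Rational(1, 36)), 6928) = Add(Rational(7, 2), 6928) = Rational(13863, 2) ≈ 6931.5)
Pow(Add(W, 57494), -1) = Pow(Add(Rational(13863, 2), 57494), -1) = Pow(Rational(128851, 2), -1) = Rational(2, 128851)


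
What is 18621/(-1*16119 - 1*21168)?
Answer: -2069/4143 ≈ -0.49940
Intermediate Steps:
18621/(-1*16119 - 1*21168) = 18621/(-16119 - 21168) = 18621/(-37287) = 18621*(-1/37287) = -2069/4143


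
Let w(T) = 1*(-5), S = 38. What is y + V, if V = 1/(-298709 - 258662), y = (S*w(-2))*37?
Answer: -3918318131/557371 ≈ -7030.0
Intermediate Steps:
w(T) = -5
y = -7030 (y = (38*(-5))*37 = -190*37 = -7030)
V = -1/557371 (V = 1/(-557371) = -1/557371 ≈ -1.7941e-6)
y + V = -7030 - 1/557371 = -3918318131/557371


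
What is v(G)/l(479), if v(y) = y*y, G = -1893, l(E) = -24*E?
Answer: -1194483/3832 ≈ -311.71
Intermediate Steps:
v(y) = y**2
v(G)/l(479) = (-1893)**2/((-24*479)) = 3583449/(-11496) = 3583449*(-1/11496) = -1194483/3832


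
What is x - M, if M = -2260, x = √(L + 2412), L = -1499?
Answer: 2260 + √913 ≈ 2290.2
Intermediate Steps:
x = √913 (x = √(-1499 + 2412) = √913 ≈ 30.216)
x - M = √913 - 1*(-2260) = √913 + 2260 = 2260 + √913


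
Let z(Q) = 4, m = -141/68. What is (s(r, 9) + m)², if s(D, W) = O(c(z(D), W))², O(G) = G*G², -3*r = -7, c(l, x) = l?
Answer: 77499321769/4624 ≈ 1.6760e+7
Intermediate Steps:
m = -141/68 (m = -141*1/68 = -141/68 ≈ -2.0735)
r = 7/3 (r = -⅓*(-7) = 7/3 ≈ 2.3333)
O(G) = G³
s(D, W) = 4096 (s(D, W) = (4³)² = 64² = 4096)
(s(r, 9) + m)² = (4096 - 141/68)² = (278387/68)² = 77499321769/4624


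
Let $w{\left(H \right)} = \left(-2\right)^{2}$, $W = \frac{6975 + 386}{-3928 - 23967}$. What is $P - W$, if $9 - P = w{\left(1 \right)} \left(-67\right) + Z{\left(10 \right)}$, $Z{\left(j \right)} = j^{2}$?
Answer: $\frac{4944776}{27895} \approx 177.26$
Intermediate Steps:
$W = - \frac{7361}{27895}$ ($W = \frac{7361}{-27895} = 7361 \left(- \frac{1}{27895}\right) = - \frac{7361}{27895} \approx -0.26388$)
$w{\left(H \right)} = 4$
$P = 177$ ($P = 9 - \left(4 \left(-67\right) + 10^{2}\right) = 9 - \left(-268 + 100\right) = 9 - -168 = 9 + 168 = 177$)
$P - W = 177 - - \frac{7361}{27895} = 177 + \frac{7361}{27895} = \frac{4944776}{27895}$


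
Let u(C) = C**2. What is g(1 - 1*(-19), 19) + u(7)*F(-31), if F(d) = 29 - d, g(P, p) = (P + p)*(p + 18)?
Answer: 4383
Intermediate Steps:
g(P, p) = (18 + p)*(P + p) (g(P, p) = (P + p)*(18 + p) = (18 + p)*(P + p))
g(1 - 1*(-19), 19) + u(7)*F(-31) = (19**2 + 18*(1 - 1*(-19)) + 18*19 + (1 - 1*(-19))*19) + 7**2*(29 - 1*(-31)) = (361 + 18*(1 + 19) + 342 + (1 + 19)*19) + 49*(29 + 31) = (361 + 18*20 + 342 + 20*19) + 49*60 = (361 + 360 + 342 + 380) + 2940 = 1443 + 2940 = 4383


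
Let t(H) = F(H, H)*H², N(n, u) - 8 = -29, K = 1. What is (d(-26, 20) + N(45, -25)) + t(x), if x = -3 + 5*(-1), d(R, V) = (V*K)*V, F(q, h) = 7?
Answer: 827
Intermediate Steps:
d(R, V) = V² (d(R, V) = (V*1)*V = V*V = V²)
N(n, u) = -21 (N(n, u) = 8 - 29 = -21)
x = -8 (x = -3 - 5 = -8)
t(H) = 7*H²
(d(-26, 20) + N(45, -25)) + t(x) = (20² - 21) + 7*(-8)² = (400 - 21) + 7*64 = 379 + 448 = 827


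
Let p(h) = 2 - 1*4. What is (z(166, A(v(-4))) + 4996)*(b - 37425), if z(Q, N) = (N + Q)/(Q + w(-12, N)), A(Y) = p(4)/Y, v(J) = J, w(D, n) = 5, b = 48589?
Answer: 1059938070/19 ≈ 5.5786e+7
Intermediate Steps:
p(h) = -2 (p(h) = 2 - 4 = -2)
A(Y) = -2/Y
z(Q, N) = (N + Q)/(5 + Q) (z(Q, N) = (N + Q)/(Q + 5) = (N + Q)/(5 + Q))
(z(166, A(v(-4))) + 4996)*(b - 37425) = ((-2/(-4) + 166)/(5 + 166) + 4996)*(48589 - 37425) = ((-2*(-¼) + 166)/171 + 4996)*11164 = ((½ + 166)/171 + 4996)*11164 = ((1/171)*(333/2) + 4996)*11164 = (37/38 + 4996)*11164 = (189885/38)*11164 = 1059938070/19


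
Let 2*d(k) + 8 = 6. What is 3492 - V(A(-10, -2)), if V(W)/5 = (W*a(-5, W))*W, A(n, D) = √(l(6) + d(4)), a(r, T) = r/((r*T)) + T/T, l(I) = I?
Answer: 3467 - 5*√5 ≈ 3455.8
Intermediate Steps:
d(k) = -1 (d(k) = -4 + (½)*6 = -4 + 3 = -1)
a(r, T) = 1 + 1/T (a(r, T) = r/((T*r)) + 1 = r*(1/(T*r)) + 1 = 1/T + 1 = 1 + 1/T)
A(n, D) = √5 (A(n, D) = √(6 - 1) = √5)
V(W) = 5*W*(1 + W) (V(W) = 5*((W*((1 + W)/W))*W) = 5*((1 + W)*W) = 5*(W*(1 + W)) = 5*W*(1 + W))
3492 - V(A(-10, -2)) = 3492 - 5*√5*(1 + √5)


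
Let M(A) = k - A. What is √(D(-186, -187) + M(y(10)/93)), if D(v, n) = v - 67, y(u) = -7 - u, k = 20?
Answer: 2*I*√503409/93 ≈ 15.258*I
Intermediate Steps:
D(v, n) = -67 + v
M(A) = 20 - A
√(D(-186, -187) + M(y(10)/93)) = √((-67 - 186) + (20 - (-7 - 1*10)/93)) = √(-253 + (20 - (-7 - 10)/93)) = √(-253 + (20 - (-17)/93)) = √(-253 + (20 - 1*(-17/93))) = √(-253 + (20 + 17/93)) = √(-253 + 1877/93) = √(-21652/93) = 2*I*√503409/93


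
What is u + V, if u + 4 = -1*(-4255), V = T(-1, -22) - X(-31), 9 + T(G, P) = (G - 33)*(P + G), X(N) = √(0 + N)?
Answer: 5024 - I*√31 ≈ 5024.0 - 5.5678*I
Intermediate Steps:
X(N) = √N
T(G, P) = -9 + (-33 + G)*(G + P) (T(G, P) = -9 + (G - 33)*(P + G) = -9 + (-33 + G)*(G + P))
V = 773 - I*√31 (V = (-9 + (-1)² - 33*(-1) - 33*(-22) - 1*(-22)) - √(-31) = (-9 + 1 + 33 + 726 + 22) - I*√31 = 773 - I*√31 ≈ 773.0 - 5.5678*I)
u = 4251 (u = -4 - 1*(-4255) = -4 + 4255 = 4251)
u + V = 4251 + (773 - I*√31) = 5024 - I*√31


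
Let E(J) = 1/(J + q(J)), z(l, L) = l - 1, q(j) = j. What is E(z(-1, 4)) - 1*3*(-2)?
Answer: 23/4 ≈ 5.7500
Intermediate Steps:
z(l, L) = -1 + l
E(J) = 1/(2*J) (E(J) = 1/(J + J) = 1/(2*J))
E(z(-1, 4)) - 1*3*(-2) = 1/(2*(-1 - 1)) - 1*3*(-2) = (½)/(-2) - 3*(-2) = (½)*(-½) - 1*(-6) = -¼ + 6 = 23/4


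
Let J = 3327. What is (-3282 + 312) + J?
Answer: 357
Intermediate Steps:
(-3282 + 312) + J = (-3282 + 312) + 3327 = -2970 + 3327 = 357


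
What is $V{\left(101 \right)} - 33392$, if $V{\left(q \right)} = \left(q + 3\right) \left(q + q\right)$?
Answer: $-12384$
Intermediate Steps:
$V{\left(q \right)} = 2 q \left(3 + q\right)$ ($V{\left(q \right)} = \left(3 + q\right) 2 q = 2 q \left(3 + q\right)$)
$V{\left(101 \right)} - 33392 = 2 \cdot 101 \left(3 + 101\right) - 33392 = 2 \cdot 101 \cdot 104 - 33392 = 21008 - 33392 = -12384$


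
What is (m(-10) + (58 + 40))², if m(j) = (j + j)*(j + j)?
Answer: 248004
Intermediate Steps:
m(j) = 4*j² (m(j) = (2*j)*(2*j) = 4*j²)
(m(-10) + (58 + 40))² = (4*(-10)² + (58 + 40))² = (4*100 + 98)² = (400 + 98)² = 498² = 248004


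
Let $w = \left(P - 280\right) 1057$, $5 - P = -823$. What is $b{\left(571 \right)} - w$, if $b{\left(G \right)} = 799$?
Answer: $-578437$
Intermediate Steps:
$P = 828$ ($P = 5 - -823 = 5 + 823 = 828$)
$w = 579236$ ($w = \left(828 - 280\right) 1057 = 548 \cdot 1057 = 579236$)
$b{\left(571 \right)} - w = 799 - 579236 = -578437$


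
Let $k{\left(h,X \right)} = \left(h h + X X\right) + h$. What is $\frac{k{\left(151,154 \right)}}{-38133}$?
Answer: $- \frac{15556}{12711} \approx -1.2238$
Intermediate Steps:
$k{\left(h,X \right)} = h + X^{2} + h^{2}$ ($k{\left(h,X \right)} = \left(h^{2} + X^{2}\right) + h = \left(X^{2} + h^{2}\right) + h = h + X^{2} + h^{2}$)
$\frac{k{\left(151,154 \right)}}{-38133} = \frac{151 + 154^{2} + 151^{2}}{-38133} = \left(151 + 23716 + 22801\right) \left(- \frac{1}{38133}\right) = 46668 \left(- \frac{1}{38133}\right) = - \frac{15556}{12711}$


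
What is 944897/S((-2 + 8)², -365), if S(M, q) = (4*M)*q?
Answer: -944897/52560 ≈ -17.977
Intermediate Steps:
S(M, q) = 4*M*q
944897/S((-2 + 8)², -365) = 944897/((4*(-2 + 8)²*(-365))) = 944897/((4*6²*(-365))) = 944897/((4*36*(-365))) = 944897/(-52560) = 944897*(-1/52560) = -944897/52560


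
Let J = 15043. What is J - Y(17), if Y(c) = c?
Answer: 15026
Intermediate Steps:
J - Y(17) = 15043 - 1*17 = 15043 - 17 = 15026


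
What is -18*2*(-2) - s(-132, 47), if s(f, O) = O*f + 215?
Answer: 6061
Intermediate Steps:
s(f, O) = 215 + O*f
-18*2*(-2) - s(-132, 47) = -18*2*(-2) - (215 + 47*(-132)) = -36*(-2) - (215 - 6204) = 72 - 1*(-5989) = 72 + 5989 = 6061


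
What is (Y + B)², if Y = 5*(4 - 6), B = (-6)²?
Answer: 676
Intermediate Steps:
B = 36
Y = -10 (Y = 5*(-2) = -10)
(Y + B)² = (-10 + 36)² = 26² = 676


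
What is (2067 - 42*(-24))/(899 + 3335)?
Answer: 3075/4234 ≈ 0.72626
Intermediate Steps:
(2067 - 42*(-24))/(899 + 3335) = (2067 + 1008)/4234 = 3075*(1/4234) = 3075/4234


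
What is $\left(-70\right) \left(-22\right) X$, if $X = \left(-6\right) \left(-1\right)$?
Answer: $9240$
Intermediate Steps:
$X = 6$
$\left(-70\right) \left(-22\right) X = \left(-70\right) \left(-22\right) 6 = 1540 \cdot 6 = 9240$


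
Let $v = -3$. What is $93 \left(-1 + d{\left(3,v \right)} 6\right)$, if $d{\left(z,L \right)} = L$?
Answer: $-1767$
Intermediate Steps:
$93 \left(-1 + d{\left(3,v \right)} 6\right) = 93 \left(-1 - 18\right) = 93 \left(-19\right) = -1767$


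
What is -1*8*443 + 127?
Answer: -3417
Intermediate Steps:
-1*8*443 + 127 = -8*443 + 127 = -3544 + 127 = -3417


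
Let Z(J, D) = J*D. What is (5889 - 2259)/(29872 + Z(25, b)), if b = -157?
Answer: 1210/8649 ≈ 0.13990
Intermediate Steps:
Z(J, D) = D*J
(5889 - 2259)/(29872 + Z(25, b)) = (5889 - 2259)/(29872 - 157*25) = 3630/(29872 - 3925) = 3630/25947 = 3630*(1/25947) = 1210/8649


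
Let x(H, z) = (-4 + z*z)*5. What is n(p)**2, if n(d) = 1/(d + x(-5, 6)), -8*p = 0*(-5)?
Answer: 1/25600 ≈ 3.9063e-5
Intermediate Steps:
x(H, z) = -20 + 5*z**2 (x(H, z) = (-4 + z**2)*5 = -20 + 5*z**2)
p = 0 (p = -0*(-5) = -1/8*0 = 0)
n(d) = 1/(160 + d) (n(d) = 1/(d + (-20 + 5*6**2)) = 1/(d + (-20 + 5*36)) = 1/(d + (-20 + 180)) = 1/(d + 160) = 1/(160 + d))
n(p)**2 = (1/(160 + 0))**2 = (1/160)**2 = 1/25600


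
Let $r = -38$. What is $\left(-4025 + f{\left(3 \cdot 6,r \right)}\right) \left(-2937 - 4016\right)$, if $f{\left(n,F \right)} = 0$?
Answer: $27985825$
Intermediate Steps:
$\left(-4025 + f{\left(3 \cdot 6,r \right)}\right) \left(-2937 - 4016\right) = \left(-4025 + 0\right) \left(-2937 - 4016\right) = \left(-4025\right) \left(-6953\right) = 27985825$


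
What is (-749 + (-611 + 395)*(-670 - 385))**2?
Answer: 51588491161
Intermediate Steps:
(-749 + (-611 + 395)*(-670 - 385))**2 = (-749 - 216*(-1055))**2 = (-749 + 227880)**2 = 227131**2 = 51588491161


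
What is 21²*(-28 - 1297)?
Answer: -584325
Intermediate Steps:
21²*(-28 - 1297) = 441*(-1325) = -584325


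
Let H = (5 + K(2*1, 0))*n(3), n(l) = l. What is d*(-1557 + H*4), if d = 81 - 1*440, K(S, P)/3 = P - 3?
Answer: 576195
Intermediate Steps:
K(S, P) = -9 + 3*P (K(S, P) = 3*(P - 3) = 3*(-3 + P) = -9 + 3*P)
d = -359 (d = 81 - 440 = -359)
H = -12 (H = (5 + (-9 + 3*0))*3 = (5 + (-9 + 0))*3 = (5 - 9)*3 = -4*3 = -12)
d*(-1557 + H*4) = -359*(-1557 - 12*4) = -359*(-1557 - 48) = -359*(-1605) = 576195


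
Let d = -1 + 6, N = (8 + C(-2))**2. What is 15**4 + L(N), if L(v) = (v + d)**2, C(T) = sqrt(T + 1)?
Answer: 54993 + 2176*I ≈ 54993.0 + 2176.0*I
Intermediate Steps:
C(T) = sqrt(1 + T)
N = (8 + I)**2 (N = (8 + sqrt(1 - 2))**2 = (8 + sqrt(-1))**2 = (8 + I)**2 ≈ 63.0 + 16.0*I)
d = 5
L(v) = (5 + v)**2 (L(v) = (v + 5)**2 = (5 + v)**2)
15**4 + L(N) = 15**4 + (5 + (8 + I)**2)**2 = 50625 + (5 + (8 + I)**2)**2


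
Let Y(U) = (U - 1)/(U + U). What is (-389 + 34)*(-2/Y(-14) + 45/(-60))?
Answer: 19099/12 ≈ 1591.6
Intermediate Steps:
Y(U) = (-1 + U)/(2*U) (Y(U) = (-1 + U)/((2*U)) = (-1 + U)*(1/(2*U)) = (-1 + U)/(2*U))
(-389 + 34)*(-2/Y(-14) + 45/(-60)) = (-389 + 34)*(-2*(-28/(-1 - 14)) + 45/(-60)) = -355*(-2/((½)*(-1/14)*(-15)) + 45*(-1/60)) = -355*(-2/15/28 - ¾) = -355*(-2*28/15 - ¾) = -355*(-56/15 - ¾) = -355*(-269/60) = 19099/12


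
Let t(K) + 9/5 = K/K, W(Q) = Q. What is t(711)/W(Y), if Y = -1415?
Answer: 4/7075 ≈ 0.00056537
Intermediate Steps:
t(K) = -⅘ (t(K) = -9/5 + K/K = -9/5 + 1 = -⅘)
t(711)/W(Y) = -⅘/(-1415) = -⅘*(-1/1415) = 4/7075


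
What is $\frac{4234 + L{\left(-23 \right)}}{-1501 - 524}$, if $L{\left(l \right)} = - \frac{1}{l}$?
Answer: $- \frac{32461}{15525} \approx -2.0909$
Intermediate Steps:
$\frac{4234 + L{\left(-23 \right)}}{-1501 - 524} = \frac{4234 - \frac{1}{-23}}{-1501 - 524} = \frac{4234 - - \frac{1}{23}}{-2025} = \left(4234 + \frac{1}{23}\right) \left(- \frac{1}{2025}\right) = \frac{97383}{23} \left(- \frac{1}{2025}\right) = - \frac{32461}{15525}$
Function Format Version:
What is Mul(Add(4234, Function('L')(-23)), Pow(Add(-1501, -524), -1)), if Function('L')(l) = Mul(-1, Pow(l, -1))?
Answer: Rational(-32461, 15525) ≈ -2.0909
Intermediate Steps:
Mul(Add(4234, Function('L')(-23)), Pow(Add(-1501, -524), -1)) = Mul(Add(4234, Mul(-1, Pow(-23, -1))), Pow(Add(-1501, -524), -1)) = Mul(Add(4234, Mul(-1, Rational(-1, 23))), Pow(-2025, -1)) = Mul(Add(4234, Rational(1, 23)), Rational(-1, 2025)) = Mul(Rational(97383, 23), Rational(-1, 2025)) = Rational(-32461, 15525)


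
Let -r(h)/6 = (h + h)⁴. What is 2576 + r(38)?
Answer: -200170480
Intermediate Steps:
r(h) = -96*h⁴ (r(h) = -6*(h + h)⁴ = -6*16*h⁴ = -96*h⁴)
2576 + r(38) = 2576 - 96*38⁴ = 2576 - 96*2085136 = 2576 - 200173056 = -200170480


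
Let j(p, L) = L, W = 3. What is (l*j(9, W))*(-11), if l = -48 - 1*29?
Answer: 2541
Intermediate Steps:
l = -77 (l = -48 - 29 = -77)
(l*j(9, W))*(-11) = -77*3*(-11) = -231*(-11) = 2541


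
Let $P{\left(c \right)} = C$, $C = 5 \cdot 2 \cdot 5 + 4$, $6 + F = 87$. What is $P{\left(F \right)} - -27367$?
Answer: $27421$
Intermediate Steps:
$F = 81$ ($F = -6 + 87 = 81$)
$C = 54$ ($C = 5 \cdot 10 + 4 = 50 + 4 = 54$)
$P{\left(c \right)} = 54$
$P{\left(F \right)} - -27367 = 54 - -27367 = 54 + 27367 = 27421$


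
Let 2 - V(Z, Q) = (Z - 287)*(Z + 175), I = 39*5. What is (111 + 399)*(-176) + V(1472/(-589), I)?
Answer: -13814099573/346921 ≈ -39819.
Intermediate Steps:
I = 195
V(Z, Q) = 2 - (-287 + Z)*(175 + Z) (V(Z, Q) = 2 - (Z - 287)*(Z + 175) = 2 - (-287 + Z)*(175 + Z))
(111 + 399)*(-176) + V(1472/(-589), I) = (111 + 399)*(-176) + (50227 - (1472/(-589))² + 112*(1472/(-589))) = 510*(-176) + (50227 - (1472*(-1/589))² + 112*(1472*(-1/589))) = -89760 + (50227 - (-1472/589)² + 112*(-1472/589)) = -89760 + (50227 - 1*2166784/346921 - 164864/589) = -89760 + (50227 - 2166784/346921 - 164864/589) = -89760 + 17325529387/346921 = -13814099573/346921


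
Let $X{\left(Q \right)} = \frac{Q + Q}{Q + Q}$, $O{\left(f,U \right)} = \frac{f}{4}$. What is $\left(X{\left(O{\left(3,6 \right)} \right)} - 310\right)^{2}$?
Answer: $95481$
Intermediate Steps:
$O{\left(f,U \right)} = \frac{f}{4}$ ($O{\left(f,U \right)} = f \frac{1}{4} = \frac{f}{4}$)
$X{\left(Q \right)} = 1$ ($X{\left(Q \right)} = \frac{2 Q}{2 Q} = 2 Q \frac{1}{2 Q} = 1$)
$\left(X{\left(O{\left(3,6 \right)} \right)} - 310\right)^{2} = \left(1 - 310\right)^{2} = \left(-309\right)^{2} = 95481$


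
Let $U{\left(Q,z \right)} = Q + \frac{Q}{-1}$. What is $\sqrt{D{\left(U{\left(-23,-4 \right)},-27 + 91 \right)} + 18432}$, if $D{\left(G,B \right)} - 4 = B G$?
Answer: $2 \sqrt{4609} \approx 135.78$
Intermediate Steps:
$U{\left(Q,z \right)} = 0$ ($U{\left(Q,z \right)} = Q + Q \left(-1\right) = Q - Q = 0$)
$D{\left(G,B \right)} = 4 + B G$
$\sqrt{D{\left(U{\left(-23,-4 \right)},-27 + 91 \right)} + 18432} = \sqrt{\left(4 + \left(-27 + 91\right) 0\right) + 18432} = \sqrt{\left(4 + 64 \cdot 0\right) + 18432} = \sqrt{\left(4 + 0\right) + 18432} = \sqrt{4 + 18432} = \sqrt{18436} = 2 \sqrt{4609}$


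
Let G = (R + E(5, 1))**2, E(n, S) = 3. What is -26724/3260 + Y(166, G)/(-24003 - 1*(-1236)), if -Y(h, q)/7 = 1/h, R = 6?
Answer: -25249644577/3080147430 ≈ -8.1975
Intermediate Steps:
G = 81 (G = (6 + 3)**2 = 9**2 = 81)
Y(h, q) = -7/h
-26724/3260 + Y(166, G)/(-24003 - 1*(-1236)) = -26724/3260 + (-7/166)/(-24003 - 1*(-1236)) = -26724*1/3260 + (-7*1/166)/(-24003 + 1236) = -6681/815 - 7/166/(-22767) = -6681/815 - 7/166*(-1/22767) = -6681/815 + 7/3779322 = -25249644577/3080147430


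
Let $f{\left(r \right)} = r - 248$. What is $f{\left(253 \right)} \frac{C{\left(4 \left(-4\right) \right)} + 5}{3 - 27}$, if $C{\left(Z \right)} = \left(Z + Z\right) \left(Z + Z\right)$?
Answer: $- \frac{1715}{8} \approx -214.38$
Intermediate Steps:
$f{\left(r \right)} = -248 + r$
$C{\left(Z \right)} = 4 Z^{2}$ ($C{\left(Z \right)} = 2 Z 2 Z = 4 Z^{2}$)
$f{\left(253 \right)} \frac{C{\left(4 \left(-4\right) \right)} + 5}{3 - 27} = \left(-248 + 253\right) \frac{4 \left(4 \left(-4\right)\right)^{2} + 5}{3 - 27} = 5 \frac{4 \left(-16\right)^{2} + 5}{-24} = 5 \left(4 \cdot 256 + 5\right) \left(- \frac{1}{24}\right) = 5 \left(1024 + 5\right) \left(- \frac{1}{24}\right) = 5 \cdot 1029 \left(- \frac{1}{24}\right) = 5 \left(- \frac{343}{8}\right) = - \frac{1715}{8}$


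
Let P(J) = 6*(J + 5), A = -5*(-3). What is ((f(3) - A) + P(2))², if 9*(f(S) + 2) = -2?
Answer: 49729/81 ≈ 613.94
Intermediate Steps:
A = 15
f(S) = -20/9 (f(S) = -2 + (⅑)*(-2) = -2 - 2/9 = -20/9)
P(J) = 30 + 6*J (P(J) = 6*(5 + J) = 30 + 6*J)
((f(3) - A) + P(2))² = ((-20/9 - 1*15) + (30 + 6*2))² = ((-20/9 - 15) + (30 + 12))² = (-155/9 + 42)² = (223/9)² = 49729/81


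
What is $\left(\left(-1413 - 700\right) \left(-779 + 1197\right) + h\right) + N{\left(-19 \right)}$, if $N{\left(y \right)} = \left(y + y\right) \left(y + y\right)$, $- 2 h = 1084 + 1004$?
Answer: $-882834$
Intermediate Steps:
$h = -1044$ ($h = - \frac{1084 + 1004}{2} = \left(- \frac{1}{2}\right) 2088 = -1044$)
$N{\left(y \right)} = 4 y^{2}$ ($N{\left(y \right)} = 2 y 2 y = 4 y^{2}$)
$\left(\left(-1413 - 700\right) \left(-779 + 1197\right) + h\right) + N{\left(-19 \right)} = \left(\left(-1413 - 700\right) \left(-779 + 1197\right) - 1044\right) + 4 \left(-19\right)^{2} = \left(\left(-2113\right) 418 - 1044\right) + 4 \cdot 361 = \left(-883234 - 1044\right) + 1444 = -884278 + 1444 = -882834$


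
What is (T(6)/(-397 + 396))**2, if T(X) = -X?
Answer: 36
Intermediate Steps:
(T(6)/(-397 + 396))**2 = ((-1*6)/(-397 + 396))**2 = (-6/(-1))**2 = (-6*(-1))**2 = 6**2 = 36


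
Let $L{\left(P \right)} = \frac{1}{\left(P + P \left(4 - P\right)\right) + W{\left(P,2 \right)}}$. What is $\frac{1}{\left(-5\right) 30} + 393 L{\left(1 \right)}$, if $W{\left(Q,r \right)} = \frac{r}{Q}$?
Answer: $\frac{4912}{75} \approx 65.493$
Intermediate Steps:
$L{\left(P \right)} = \frac{1}{P + \frac{2}{P} + P \left(4 - P\right)}$ ($L{\left(P \right)} = \frac{1}{\left(P + P \left(4 - P\right)\right) + \frac{2}{P}} = \frac{1}{P + \frac{2}{P} + P \left(4 - P\right)}$)
$\frac{1}{\left(-5\right) 30} + 393 L{\left(1 \right)} = \frac{1}{\left(-5\right) 30} + 393 \cdot 1 \frac{1}{2 + 1^{2} \left(5 - 1\right)} = \frac{1}{-150} + 393 \cdot 1 \frac{1}{2 + 1 \left(5 - 1\right)} = - \frac{1}{150} + 393 \cdot 1 \frac{1}{2 + 1 \cdot 4} = - \frac{1}{150} + 393 \cdot 1 \frac{1}{2 + 4} = - \frac{1}{150} + 393 \cdot 1 \cdot \frac{1}{6} = - \frac{1}{150} + 393 \cdot \frac{1}{6} = - \frac{1}{150} + \frac{131}{2} = \frac{4912}{75}$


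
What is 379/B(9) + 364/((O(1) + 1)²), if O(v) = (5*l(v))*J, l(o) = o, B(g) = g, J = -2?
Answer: 3775/81 ≈ 46.605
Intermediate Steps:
O(v) = -10*v (O(v) = (5*v)*(-2) = -10*v)
379/B(9) + 364/((O(1) + 1)²) = 379/9 + 364/((-10*1 + 1)²) = 379*(⅑) + 364/((-10 + 1)²) = 379/9 + 364/((-9)²) = 379/9 + 364/81 = 3775/81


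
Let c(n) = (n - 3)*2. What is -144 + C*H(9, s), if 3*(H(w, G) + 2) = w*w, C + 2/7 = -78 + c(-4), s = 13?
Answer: -17158/7 ≈ -2451.1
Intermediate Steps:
c(n) = -6 + 2*n (c(n) = (-3 + n)*2 = -6 + 2*n)
C = -646/7 (C = -2/7 + (-78 + (-6 + 2*(-4))) = -2/7 + (-78 + (-6 - 8)) = -2/7 + (-78 - 14) = -2/7 - 92 = -646/7 ≈ -92.286)
H(w, G) = -2 + w²/3 (H(w, G) = -2 + (w*w)/3 = -2 + w²/3)
-144 + C*H(9, s) = -144 - 646*(-2 + (⅓)*9²)/7 = -144 - 646*(-2 + (⅓)*81)/7 = -144 - 646*(-2 + 27)/7 = -144 - 646/7*25 = -144 - 16150/7 = -17158/7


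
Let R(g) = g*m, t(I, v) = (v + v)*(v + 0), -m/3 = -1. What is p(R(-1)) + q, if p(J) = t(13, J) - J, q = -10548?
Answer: -10527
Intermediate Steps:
m = 3 (m = -3*(-1) = 3)
t(I, v) = 2*v² (t(I, v) = (2*v)*v = 2*v²)
R(g) = 3*g (R(g) = g*3 = 3*g)
p(J) = -J + 2*J² (p(J) = 2*J² - J = -J + 2*J²)
p(R(-1)) + q = (3*(-1))*(-1 + 2*(3*(-1))) - 10548 = -3*(-1 + 2*(-3)) - 10548 = -3*(-1 - 6) - 10548 = -3*(-7) - 10548 = 21 - 10548 = -10527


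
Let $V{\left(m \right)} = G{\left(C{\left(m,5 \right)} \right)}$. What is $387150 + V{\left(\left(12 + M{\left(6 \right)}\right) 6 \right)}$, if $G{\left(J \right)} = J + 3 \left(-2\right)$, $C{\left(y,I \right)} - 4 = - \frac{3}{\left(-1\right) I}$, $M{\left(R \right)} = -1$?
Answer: $\frac{1935743}{5} \approx 3.8715 \cdot 10^{5}$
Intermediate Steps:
$C{\left(y,I \right)} = 4 + \frac{3}{I}$ ($C{\left(y,I \right)} = 4 - \frac{3}{\left(-1\right) I} = 4 - 3 \left(- \frac{1}{I}\right) = 4 + \frac{3}{I}$)
$G{\left(J \right)} = -6 + J$ ($G{\left(J \right)} = J - 6 = -6 + J$)
$V{\left(m \right)} = - \frac{7}{5}$ ($V{\left(m \right)} = -6 + \left(4 + \frac{3}{5}\right) = -6 + \frac{23}{5} = - \frac{7}{5}$)
$387150 + V{\left(\left(12 + M{\left(6 \right)}\right) 6 \right)} = 387150 - \frac{7}{5} = \frac{1935743}{5}$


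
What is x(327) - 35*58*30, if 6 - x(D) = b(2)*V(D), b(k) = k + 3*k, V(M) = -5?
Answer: -60854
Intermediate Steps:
b(k) = 4*k
x(D) = 46 (x(D) = 6 - 4*2*(-5) = 6 - 8*(-5) = 6 - 1*(-40) = 6 + 40 = 46)
x(327) - 35*58*30 = 46 - 35*58*30 = 46 - 2030*30 = 46 - 1*60900 = 46 - 60900 = -60854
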